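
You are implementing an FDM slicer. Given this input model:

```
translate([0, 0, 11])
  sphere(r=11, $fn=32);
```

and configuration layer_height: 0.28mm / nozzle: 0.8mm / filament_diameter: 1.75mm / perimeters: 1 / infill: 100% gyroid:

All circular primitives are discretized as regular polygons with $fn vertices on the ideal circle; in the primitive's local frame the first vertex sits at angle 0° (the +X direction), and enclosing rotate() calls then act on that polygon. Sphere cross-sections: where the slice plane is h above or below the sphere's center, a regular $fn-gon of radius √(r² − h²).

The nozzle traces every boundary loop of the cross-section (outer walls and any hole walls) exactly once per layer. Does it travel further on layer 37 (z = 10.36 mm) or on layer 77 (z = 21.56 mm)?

Layer 37 (z = 10.36): the sphere: section is a regular 32-gon, circumradius = √(r²−h²) = √(11²−0.64²) = 10.981 (perimeter = 2·32·10.981·sin(180°/32) = 68.89 mm). So its perimeter = 68.89 mm. Layer 77 (z = 21.56): the r=11 sphere contributes a regular 32-gon of circumradius √(11²−10.56²) = 3.080 (perimeter = 2·32·3.080·sin(180°/32) = 19.32 mm). So its perimeter = 19.32 mm. Layer 37 is larger (68.89 vs 19.32 mm).

layer 37 (z = 10.36 mm)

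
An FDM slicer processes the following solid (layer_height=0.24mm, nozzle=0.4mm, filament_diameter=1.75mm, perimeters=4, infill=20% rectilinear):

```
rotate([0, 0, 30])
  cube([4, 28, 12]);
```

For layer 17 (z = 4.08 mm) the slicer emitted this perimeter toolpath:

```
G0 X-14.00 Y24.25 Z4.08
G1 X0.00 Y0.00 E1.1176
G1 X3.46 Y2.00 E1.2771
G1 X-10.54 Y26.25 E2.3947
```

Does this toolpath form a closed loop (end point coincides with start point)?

no

Start point (G0): (-14.00, 24.25). End point (last G1): the path does not return to the start — open.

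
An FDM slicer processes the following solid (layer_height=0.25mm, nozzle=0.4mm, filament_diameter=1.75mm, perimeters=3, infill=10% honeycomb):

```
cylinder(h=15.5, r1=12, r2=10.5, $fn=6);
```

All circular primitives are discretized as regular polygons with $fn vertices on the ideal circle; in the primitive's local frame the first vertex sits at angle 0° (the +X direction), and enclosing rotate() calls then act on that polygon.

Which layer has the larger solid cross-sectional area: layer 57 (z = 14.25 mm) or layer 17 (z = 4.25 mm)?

Layer 57 (z = 14.25): the cone (r1=12→r2=10.5) has section circumradius 10.621 here — a regular 6-gon (area = (6/2)·10.621²·sin(360°/6) = 293.08 mm²). So its area = 293.08 mm². Layer 17 (z = 4.25): the cone (r1=12→r2=10.5) has section circumradius 11.589 here — a regular 6-gon (area = (6/2)·11.589²·sin(360°/6) = 348.92 mm²). So its area = 348.92 mm². Layer 17 is larger (348.92 vs 293.08 mm²).

layer 17 (z = 4.25 mm)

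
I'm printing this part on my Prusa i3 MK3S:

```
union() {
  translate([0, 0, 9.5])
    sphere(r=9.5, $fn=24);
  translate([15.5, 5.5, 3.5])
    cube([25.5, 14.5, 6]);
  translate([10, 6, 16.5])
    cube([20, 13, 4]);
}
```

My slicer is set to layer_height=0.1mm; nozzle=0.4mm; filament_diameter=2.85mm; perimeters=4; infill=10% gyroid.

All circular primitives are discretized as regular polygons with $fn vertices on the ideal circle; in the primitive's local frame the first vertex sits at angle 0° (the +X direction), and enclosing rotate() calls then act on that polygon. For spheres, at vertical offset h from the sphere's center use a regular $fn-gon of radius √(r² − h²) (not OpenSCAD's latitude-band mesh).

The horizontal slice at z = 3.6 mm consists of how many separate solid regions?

2

At z = 3.6 mm: the r=9.5 sphere slices to a regular 24-gon of circumradius 7.446 (√(r²−h²) with h=5.9 from center); the 25.5×14.5 cube at (15.5, 5.5) contributes its full rectangle; the cube at (10, 6) is absent (z outside [16.5, 20.5]); Combining (union): the 2 present regions are separate (no shared area or edge), so areas and boundary lengths simply add and each stays a separate island — 2 connected regions. The result has 2 disconnected regions.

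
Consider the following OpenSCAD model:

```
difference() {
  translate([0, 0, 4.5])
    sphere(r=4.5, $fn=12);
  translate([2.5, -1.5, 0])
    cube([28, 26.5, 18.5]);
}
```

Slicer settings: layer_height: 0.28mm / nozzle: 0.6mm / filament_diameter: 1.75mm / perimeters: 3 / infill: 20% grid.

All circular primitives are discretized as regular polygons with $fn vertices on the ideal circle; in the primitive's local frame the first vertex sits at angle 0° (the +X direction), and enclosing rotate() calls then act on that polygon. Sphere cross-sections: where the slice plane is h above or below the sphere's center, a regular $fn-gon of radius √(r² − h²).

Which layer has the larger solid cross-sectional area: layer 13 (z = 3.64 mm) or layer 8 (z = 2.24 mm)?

layer 13 (z = 3.64 mm)

Layer 13 (z = 3.64): the sphere: section is a regular 12-gon, circumradius = √(r²−h²) = √(4.5²−0.86²) = 4.417 (area = (12/2)·4.417²·sin(360°/12) = 58.53 mm²); the cube at (2.5, -1.5) is present — its section is the full 28×26.5 rectangle (area 742.00 mm²); Taking the first minus the rest: starting from the r=4.5 sphere (58.53 mm²), the 28×26.5 cube at (2.5, -1.5) partially overlaps it — only the 7.03 mm² overlap (of its 742.00 mm²) is removed, clipping the outline — area = 51.50 mm². So its area = 51.50 mm². Layer 8 (z = 2.24): the r=4.5 sphere slices to a regular 12-gon of circumradius 3.891 (√(r²−h²) with h=2.26 from center) (area = (12/2)·3.891²·sin(360°/12) = 45.43 mm²); the 28×26.5 cube at (2.5, -1.5) contributes its full rectangle (area 742.00 mm²); Taking the first minus the rest: starting from the r=4.5 sphere (45.43 mm²), the 28×26.5 cube at (2.5, -1.5) partially overlaps it — only the 4.36 mm² overlap (of its 742.00 mm²) is removed, clipping the outline — area = 41.06 mm². So its area = 41.06 mm². Layer 13 is larger (51.50 vs 41.06 mm²).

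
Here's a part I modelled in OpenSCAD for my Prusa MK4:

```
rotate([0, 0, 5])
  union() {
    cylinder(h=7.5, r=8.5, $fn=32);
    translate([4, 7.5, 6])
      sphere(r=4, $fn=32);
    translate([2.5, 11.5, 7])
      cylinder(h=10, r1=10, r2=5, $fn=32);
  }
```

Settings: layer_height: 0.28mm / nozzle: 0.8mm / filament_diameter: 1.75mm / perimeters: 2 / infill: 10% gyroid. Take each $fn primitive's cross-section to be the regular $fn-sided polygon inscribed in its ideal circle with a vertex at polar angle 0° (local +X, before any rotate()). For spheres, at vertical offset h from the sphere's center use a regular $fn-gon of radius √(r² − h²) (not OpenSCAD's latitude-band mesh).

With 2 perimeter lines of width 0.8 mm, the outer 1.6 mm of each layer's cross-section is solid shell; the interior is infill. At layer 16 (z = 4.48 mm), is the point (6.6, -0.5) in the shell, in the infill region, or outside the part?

infill

At z = 4.48 mm: the r=8.5 cylinder gives a regular 32-gon of circumradius 8.5 (constant along its height); the r=4 sphere at (4, 7.5) slices to a regular 32-gon of circumradius 3.700 (√(r²−h²) with h=1.52 from center); the cone at (2.5, 11.5) is not intersected at this z (z outside [7, 17]); Combining (union): the regions partially overlap (shared area 19.18 mm²), so overlapping operands fuse into one piece — 1 connected region; (whole slice rotated 5° about Z — lengths, areas and connectivity unchanged). Overall, the cross-section is a single solid region. Undo the 5° rotation: the query point maps to (6.531, -1.073) in the un-rotated model frame. The nearest boundary edge runs (8.50, 0.00)→(8.34, -1.66); distance from the point to it = 1.85 mm. The point is inside the cross-section and 1.85 mm from the nearest boundary — more than the 1.6 mm shell width (2 × 0.8), so it's in the infill interior.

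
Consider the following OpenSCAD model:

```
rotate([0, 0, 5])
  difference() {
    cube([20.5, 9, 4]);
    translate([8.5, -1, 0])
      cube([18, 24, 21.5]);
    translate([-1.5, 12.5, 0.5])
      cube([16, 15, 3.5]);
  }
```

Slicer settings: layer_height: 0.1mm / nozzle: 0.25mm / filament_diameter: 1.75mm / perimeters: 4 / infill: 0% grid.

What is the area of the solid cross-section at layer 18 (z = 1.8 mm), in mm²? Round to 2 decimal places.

76.50 mm²

At z = 1.8 mm: the cube (footprint 20.5×9) is included at this height (area 184.50 mm²); the cube at (8.5, -1) is present — its section is the full 18×24 rectangle (area 432.00 mm²); the 16×15 cube at (-1.5, 12.5) contributes its full rectangle (area 240.00 mm²); Taking the first minus the rest: starting from the 20.5×9 cube (184.50 mm²), the 18×24 cube at (8.5, -1) partially overlaps it — only the 108.00 mm² overlap (of its 432.00 mm²) is removed, clipping the outline; the 16×15 cube at (-1.5, 12.5) misses the remaining region (no effect) — area = 76.50 mm²; (rotated 5° about Z; rotation is an isometry so areas/perimeters/island counts are preserved). Overall, the cross-section is a single solid region. Net area = 76.50 mm².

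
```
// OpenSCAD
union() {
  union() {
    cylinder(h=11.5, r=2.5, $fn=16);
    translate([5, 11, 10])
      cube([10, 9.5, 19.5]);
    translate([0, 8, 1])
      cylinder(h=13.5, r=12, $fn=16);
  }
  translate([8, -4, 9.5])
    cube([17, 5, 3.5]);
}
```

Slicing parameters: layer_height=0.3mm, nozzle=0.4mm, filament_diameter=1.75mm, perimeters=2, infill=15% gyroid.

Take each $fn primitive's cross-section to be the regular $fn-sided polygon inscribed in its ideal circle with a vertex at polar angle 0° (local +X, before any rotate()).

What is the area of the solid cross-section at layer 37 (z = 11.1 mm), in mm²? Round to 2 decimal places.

At z = 11.1 mm: the r=2.5 cylinder contributes a regular 16-gon of circumradius 2.5 (area = (16/2)·2.500²·sin(360°/16) = 19.13 mm²); the cube at (5, 11) (footprint 10×9.5) is included at this height (area 95.00 mm²); the r=12 cylinder at (0, 8) contributes a regular 16-gon of circumradius 12 (area = (16/2)·12.000²·sin(360°/16) = 440.85 mm²); Taking the union: the regions partially overlap — summed areas 554.99 mm² minus the doubly-counted overlap 51.77 mm² gives 503.22 mm² — area = 503.22 mm²; the cube at (8, -4) is present — its section is the full 17×5 rectangle (area 85.00 mm²); Combining (union): the regions partially overlap — summed areas 588.22 mm² minus the doubly-counted overlap 1.54 mm² gives 586.68 mm² — area = 586.68 mm². Overall, the cross-section is a single solid region. Net area = 586.68 mm².

586.68 mm²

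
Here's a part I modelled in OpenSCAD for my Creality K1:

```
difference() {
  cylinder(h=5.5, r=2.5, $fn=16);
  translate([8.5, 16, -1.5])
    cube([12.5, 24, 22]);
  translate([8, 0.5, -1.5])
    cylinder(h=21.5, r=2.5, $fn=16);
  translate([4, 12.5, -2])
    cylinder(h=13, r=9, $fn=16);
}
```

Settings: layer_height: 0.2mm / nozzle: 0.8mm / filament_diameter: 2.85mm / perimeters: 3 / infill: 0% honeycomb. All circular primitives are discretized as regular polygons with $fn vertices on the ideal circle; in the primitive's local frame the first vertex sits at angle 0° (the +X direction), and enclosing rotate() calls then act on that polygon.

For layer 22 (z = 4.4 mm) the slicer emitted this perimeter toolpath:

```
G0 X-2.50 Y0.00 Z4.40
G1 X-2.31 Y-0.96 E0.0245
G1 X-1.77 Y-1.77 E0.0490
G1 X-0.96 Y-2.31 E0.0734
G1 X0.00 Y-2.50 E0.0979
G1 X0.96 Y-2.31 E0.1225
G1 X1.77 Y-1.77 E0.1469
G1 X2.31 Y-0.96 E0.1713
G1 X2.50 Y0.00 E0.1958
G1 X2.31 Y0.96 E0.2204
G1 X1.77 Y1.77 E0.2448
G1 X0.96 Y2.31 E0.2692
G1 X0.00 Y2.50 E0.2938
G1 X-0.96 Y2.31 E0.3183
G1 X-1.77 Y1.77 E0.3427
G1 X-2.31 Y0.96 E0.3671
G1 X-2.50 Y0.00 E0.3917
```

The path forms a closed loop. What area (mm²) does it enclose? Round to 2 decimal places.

Apply the shoelace formula to the sequence of (X, Y) vertices; enclosed area = 19.16 mm².

19.16 mm²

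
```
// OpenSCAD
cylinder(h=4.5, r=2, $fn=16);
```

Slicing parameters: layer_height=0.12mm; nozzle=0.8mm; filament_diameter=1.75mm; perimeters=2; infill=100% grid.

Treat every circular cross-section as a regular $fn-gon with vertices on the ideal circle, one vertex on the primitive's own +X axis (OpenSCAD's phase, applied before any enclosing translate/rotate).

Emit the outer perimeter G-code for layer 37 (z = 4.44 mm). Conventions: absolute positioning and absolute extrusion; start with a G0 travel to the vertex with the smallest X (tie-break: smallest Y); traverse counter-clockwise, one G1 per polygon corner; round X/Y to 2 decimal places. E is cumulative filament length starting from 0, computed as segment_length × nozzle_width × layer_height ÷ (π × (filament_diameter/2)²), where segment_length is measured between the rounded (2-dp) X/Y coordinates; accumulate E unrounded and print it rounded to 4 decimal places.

G0 X-2.00 Y0.00 Z4.44
G1 X-1.85 Y-0.77 E0.0313
G1 X-1.41 Y-1.41 E0.0623
G1 X-0.77 Y-1.85 E0.0933
G1 X0.00 Y-2.00 E0.1246
G1 X0.77 Y-1.85 E0.1559
G1 X1.41 Y-1.41 E0.1869
G1 X1.85 Y-0.77 E0.2179
G1 X2.00 Y0.00 E0.2492
G1 X1.85 Y0.77 E0.2805
G1 X1.41 Y1.41 E0.3115
G1 X0.77 Y1.85 E0.3425
G1 X0.00 Y2.00 E0.3738
G1 X-0.77 Y1.85 E0.4052
G1 X-1.41 Y1.41 E0.4362
G1 X-1.85 Y0.77 E0.4672
G1 X-2.00 Y0.00 E0.4985

At z = 4.44 mm: the cylinder: section is a regular 16-gon, circumradius r=2. The outline is a single polygon with 16 vertices. Extrusion per mm of travel: 0.8 × 0.12 / (π × 0.875²) = 0.039912. Accumulating E over each segment gives final E = 0.4985.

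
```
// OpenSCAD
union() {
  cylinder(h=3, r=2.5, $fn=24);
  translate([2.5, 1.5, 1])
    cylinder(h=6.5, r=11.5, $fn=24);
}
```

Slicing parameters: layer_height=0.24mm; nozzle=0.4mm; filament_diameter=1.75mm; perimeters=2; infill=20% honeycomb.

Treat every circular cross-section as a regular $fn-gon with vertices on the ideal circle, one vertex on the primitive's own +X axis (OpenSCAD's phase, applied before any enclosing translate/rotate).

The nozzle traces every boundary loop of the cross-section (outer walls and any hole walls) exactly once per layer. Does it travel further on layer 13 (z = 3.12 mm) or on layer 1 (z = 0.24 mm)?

Layer 13 (z = 3.12): the cylinder is not intersected at this z (z outside [0, 3]); the cylinder at (2.5, 1.5): section is a regular 24-gon, circumradius r=11.5 (perimeter = 2·24·11.500·sin(180°/24) = 72.05 mm); Merging all regions: only the r=11.5 cylinder at (2.5, 1.5) is present, so the union is just that shape — boundary = 72.05 mm. So its perimeter = 72.05 mm. Layer 1 (z = 0.24): the r=2.5 cylinder contributes a regular 24-gon of circumradius 2.5 (perimeter = 2·24·2.500·sin(180°/24) = 15.66 mm); the cylinder at (2.5, 1.5) is not intersected at this z (z outside [1, 7.5]); Taking the union: only the r=2.5 cylinder is present, so the union is just that shape — boundary = 15.66 mm. So its perimeter = 15.66 mm. Layer 13 is larger (72.05 vs 15.66 mm).

layer 13 (z = 3.12 mm)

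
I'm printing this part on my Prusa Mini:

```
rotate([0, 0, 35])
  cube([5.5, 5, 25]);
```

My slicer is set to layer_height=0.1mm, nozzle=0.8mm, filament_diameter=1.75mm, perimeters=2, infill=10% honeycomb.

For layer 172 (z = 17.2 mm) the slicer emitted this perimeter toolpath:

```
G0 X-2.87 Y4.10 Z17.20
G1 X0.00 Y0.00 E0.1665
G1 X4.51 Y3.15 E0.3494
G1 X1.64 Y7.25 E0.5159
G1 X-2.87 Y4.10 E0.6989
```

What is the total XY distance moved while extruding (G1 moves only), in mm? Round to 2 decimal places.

21.01 mm

Sum the Euclidean lengths of each G1 segment: total = 21.01 mm.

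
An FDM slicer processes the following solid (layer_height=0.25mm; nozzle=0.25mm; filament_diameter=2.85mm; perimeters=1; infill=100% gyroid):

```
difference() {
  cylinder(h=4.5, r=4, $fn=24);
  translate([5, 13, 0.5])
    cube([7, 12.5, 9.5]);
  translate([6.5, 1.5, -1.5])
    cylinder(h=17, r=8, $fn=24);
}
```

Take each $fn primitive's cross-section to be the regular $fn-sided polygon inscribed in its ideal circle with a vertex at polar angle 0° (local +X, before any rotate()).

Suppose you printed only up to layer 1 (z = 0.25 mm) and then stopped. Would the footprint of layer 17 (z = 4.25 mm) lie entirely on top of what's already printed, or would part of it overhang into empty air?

Compare the two slices. At z = 0.25: the cylinder: section is a regular 24-gon, circumradius r=4 (area = (24/2)·4.000²·sin(360°/24) = 49.69 mm²); the cube at (5, 13) is not intersected at this z (z outside [0.5, 10]); the r=8 cylinder at (6.5, 1.5) gives a regular 24-gon of circumradius 8 (constant along its height) (area = (24/2)·8.000²·sin(360°/24) = 198.77 mm²); After the difference (first − rest): starting from the r=4 cylinder (49.69 mm²), the r=8 cylinder at (6.5, 1.5) partially overlaps it — only the 32.31 mm² overlap (of its 198.77 mm²) is removed, clipping the outline — area = 17.38 mm². At z = 4.25: the cylinder: section is a regular 24-gon, circumradius r=4 (area = (24/2)·4.000²·sin(360°/24) = 49.69 mm²); the cube at (5, 13) is present — its section is the full 7×12.5 rectangle (area 87.50 mm²); the r=8 cylinder at (6.5, 1.5) gives a regular 24-gon of circumradius 8 (constant along its height) (area = (24/2)·8.000²·sin(360°/24) = 198.77 mm²); Taking the first minus the rest: starting from the r=4 cylinder (49.69 mm²), the 7×12.5 cube at (5, 13) misses the remaining region (no effect); the r=8 cylinder at (6.5, 1.5) partially overlaps it — only the 32.31 mm² overlap (of its 198.77 mm²) is removed, clipping the outline — area = 17.38 mm². Checking containment: the cross-section at z = 4.25 is a subset of the cross-section at z = 0.25.

entirely on top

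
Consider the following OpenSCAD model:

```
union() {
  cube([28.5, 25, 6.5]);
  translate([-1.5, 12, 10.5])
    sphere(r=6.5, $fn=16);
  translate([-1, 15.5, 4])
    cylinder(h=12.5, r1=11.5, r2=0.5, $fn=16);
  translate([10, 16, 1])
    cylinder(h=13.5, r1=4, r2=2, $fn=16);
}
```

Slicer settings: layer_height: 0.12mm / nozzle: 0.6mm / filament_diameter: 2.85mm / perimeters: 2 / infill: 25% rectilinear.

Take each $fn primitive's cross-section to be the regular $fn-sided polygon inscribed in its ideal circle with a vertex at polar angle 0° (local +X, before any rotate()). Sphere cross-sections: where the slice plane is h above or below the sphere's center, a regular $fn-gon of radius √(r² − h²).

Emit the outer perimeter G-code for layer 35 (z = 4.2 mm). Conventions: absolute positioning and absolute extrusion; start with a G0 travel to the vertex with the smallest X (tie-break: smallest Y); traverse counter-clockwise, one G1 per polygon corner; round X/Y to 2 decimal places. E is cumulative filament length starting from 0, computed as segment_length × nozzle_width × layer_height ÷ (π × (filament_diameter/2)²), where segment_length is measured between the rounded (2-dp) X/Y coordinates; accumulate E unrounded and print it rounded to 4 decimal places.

At z = 4.2 mm: the 28.5×25 cube contributes its full rectangle; the r=6.5 sphere at (-1.5, 12) contributes a regular 16-gon of circumradius √(6.5²−6.3²) = 1.600; the cone at (-1, 15.5) contributes a regular 16-gon of circumradius 11.324 (interpolated between r1=11.5 and r2=0.5 at t=0.016); the cone at (10, 16) contributes a regular 16-gon of circumradius 3.526 (interpolated between r1=4 and r2=2 at t=0.237); Combining (union): the regions partially overlap (shared area 214.73 mm²), so overlapping operands fuse into one piece — 1 connected region. The outline is a single polygon with 15 vertices. Extrusion per mm of travel: 0.6 × 0.12 / (π × 1.425²) = 0.011286. Accumulating E over each segment gives final E = 1.4007.

G0 X-12.32 Y15.50 Z4.20
G1 X-11.46 Y11.17 E0.0498
G1 X-9.01 Y7.49 E0.0997
G1 X-5.33 Y5.04 E0.1496
G1 X-1.00 Y4.18 E0.1994
G1 X0.00 Y4.37 E0.2109
G1 X0.00 Y0.00 E0.2603
G1 X28.50 Y0.00 E0.5819
G1 X28.50 Y25.00 E0.8641
G1 X4.77 Y25.00 E1.1319
G1 X3.33 Y25.96 E1.1514
G1 X-1.00 Y26.82 E1.2013
G1 X-5.33 Y25.96 E1.2511
G1 X-9.01 Y23.51 E1.3010
G1 X-11.46 Y19.83 E1.3509
G1 X-12.32 Y15.50 E1.4007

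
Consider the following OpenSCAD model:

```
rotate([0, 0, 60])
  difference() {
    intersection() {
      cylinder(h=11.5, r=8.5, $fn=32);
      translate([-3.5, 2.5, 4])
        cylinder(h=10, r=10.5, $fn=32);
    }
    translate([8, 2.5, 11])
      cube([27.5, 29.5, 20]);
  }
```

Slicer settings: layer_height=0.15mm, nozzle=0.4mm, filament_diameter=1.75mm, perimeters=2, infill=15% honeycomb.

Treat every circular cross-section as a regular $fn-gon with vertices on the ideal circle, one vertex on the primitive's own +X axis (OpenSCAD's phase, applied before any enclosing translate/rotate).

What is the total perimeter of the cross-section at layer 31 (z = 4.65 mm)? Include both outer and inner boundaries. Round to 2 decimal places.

49.98 mm

At z = 4.65 mm: the cylinder: section is a regular 32-gon, circumradius r=8.5 (perimeter = 2·32·8.500·sin(180°/32) = 53.32 mm); the r=10.5 cylinder at (-3.5, 2.5) gives a regular 32-gon of circumradius 10.5 (constant along its height) (perimeter = 2·32·10.500·sin(180°/32) = 65.87 mm); After intersecting: the r=10.5 cylinder at (-3.5, 2.5) partially overlaps the r=8.5 cylinder; clipping to the common part keeps 194.95 mm² — boundary = 49.98 mm; the cube at (8, 2.5) is not intersected at this z (z outside [11, 31]); After the difference (first − rest): none of the subtracted shapes is present at this height, so that combined region is unchanged — boundary = 49.98 mm; (whole slice rotated 60° about Z — lengths, areas and connectivity unchanged). Overall, the cross-section is a single solid region. Total boundary length (outer) = 49.98 mm.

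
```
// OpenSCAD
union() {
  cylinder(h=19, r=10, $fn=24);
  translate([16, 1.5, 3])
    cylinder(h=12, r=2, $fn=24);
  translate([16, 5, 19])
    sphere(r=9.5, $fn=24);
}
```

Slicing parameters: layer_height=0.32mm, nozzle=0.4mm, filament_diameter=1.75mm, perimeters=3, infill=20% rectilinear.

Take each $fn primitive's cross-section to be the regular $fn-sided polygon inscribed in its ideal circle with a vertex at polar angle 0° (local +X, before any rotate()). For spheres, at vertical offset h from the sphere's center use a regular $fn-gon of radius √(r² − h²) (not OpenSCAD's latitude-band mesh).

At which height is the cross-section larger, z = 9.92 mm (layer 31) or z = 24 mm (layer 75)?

Layer 31 (z = 9.92): the r=10 cylinder gives a regular 24-gon of circumradius 10 (constant along its height) (area = (24/2)·10.000²·sin(360°/24) = 310.58 mm²); the r=2 cylinder at (16, 1.5) contributes a regular 24-gon of circumradius 2 (area = (24/2)·2.000²·sin(360°/24) = 12.42 mm²); the r=9.5 sphere at (16, 5) slices to a regular 24-gon of circumradius 2.793 (√(r²−h²) with h=9.08 from center) (area = (24/2)·2.793²·sin(360°/24) = 24.24 mm²); Combining (union): the regions partially overlap — summed areas 347.24 mm² minus the doubly-counted overlap 2.76 mm² gives 344.48 mm² — area = 344.48 mm². So its area = 344.48 mm². Layer 75 (z = 24): the cylinder does not reach this height (z outside [0, 19]); the cylinder at (16, 1.5) is not intersected at this z (z outside [3, 15]); the r=9.5 sphere at (16, 5) contributes a regular 24-gon of circumradius √(9.5²−5²) = 8.078 (area = (24/2)·8.078²·sin(360°/24) = 202.66 mm²); Combining (union): only the r=9.5 sphere at (16, 5) is present, so the union is just that shape — area = 202.66 mm². So its area = 202.66 mm². Layer 31 is larger (344.48 vs 202.66 mm²).

layer 31 (z = 9.92 mm)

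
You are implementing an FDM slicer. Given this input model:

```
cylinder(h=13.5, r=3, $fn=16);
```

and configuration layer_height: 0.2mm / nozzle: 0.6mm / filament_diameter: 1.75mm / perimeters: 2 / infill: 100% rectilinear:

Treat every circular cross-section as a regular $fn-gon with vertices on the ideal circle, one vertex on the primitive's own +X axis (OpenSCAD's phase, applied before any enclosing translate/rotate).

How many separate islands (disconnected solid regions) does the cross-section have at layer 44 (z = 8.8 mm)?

At z = 8.8 mm: the cylinder: section is a regular 16-gon, circumradius r=3. Overall, the cross-section is a single solid region. Island count = 1.

1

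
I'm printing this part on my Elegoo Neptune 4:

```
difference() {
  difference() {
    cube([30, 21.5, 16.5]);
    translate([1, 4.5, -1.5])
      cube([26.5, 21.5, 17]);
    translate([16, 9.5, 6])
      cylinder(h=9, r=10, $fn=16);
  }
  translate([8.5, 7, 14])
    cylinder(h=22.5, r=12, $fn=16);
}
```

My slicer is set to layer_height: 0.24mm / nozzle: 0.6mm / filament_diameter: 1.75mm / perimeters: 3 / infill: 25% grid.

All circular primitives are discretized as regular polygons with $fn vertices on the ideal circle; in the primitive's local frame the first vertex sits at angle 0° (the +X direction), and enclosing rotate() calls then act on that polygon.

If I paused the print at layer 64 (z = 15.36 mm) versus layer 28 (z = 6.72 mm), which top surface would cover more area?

Layer 64 (z = 15.36): the 30×21.5 cube contributes its full rectangle (area 645.00 mm²); the 26.5×21.5 cube at (1, 4.5) contributes its full rectangle (area 569.75 mm²); the cylinder at (16, 9.5) is absent (z outside [6, 15]); Taking the first minus the rest: starting from the 30×21.5 cube (645.00 mm²), the 26.5×21.5 cube at (1, 4.5) partially overlaps it — only the 450.50 mm² overlap (of its 569.75 mm²) is removed, clipping the outline — area = 194.50 mm²; the r=12 cylinder at (8.5, 7) gives a regular 16-gon of circumradius 12 (constant along its height) (area = (16/2)·12.000²·sin(360°/16) = 440.85 mm²); After the difference (first − rest): starting from the result so far (194.50 mm²), the r=12 cylinder at (8.5, 7) partially overlaps it — only the 97.95 mm² overlap (of its 440.85 mm²) is removed, clipping the outline — area = 96.55 mm². So its area = 96.55 mm². Layer 28 (z = 6.72): the cube (footprint 30×21.5) is included at this height (area 645.00 mm²); the cube at (1, 4.5) is present — its section is the full 26.5×21.5 rectangle (area 569.75 mm²); the r=10 cylinder at (16, 9.5) contributes a regular 16-gon of circumradius 10 (area = (16/2)·10.000²·sin(360°/16) = 306.15 mm²); Taking the first minus the rest: starting from the 30×21.5 cube (645.00 mm²), the 26.5×21.5 cube at (1, 4.5) partially overlaps it — only the 450.50 mm² overlap (of its 569.75 mm²) is removed, clipping the outline; the r=10 cylinder at (16, 9.5) partially overlaps it — only the 57.44 mm² overlap (of its 306.15 mm²) is removed, clipping the outline — area = 137.06 mm²; the cylinder at (8.5, 7) is not intersected at this z (z outside [14, 36.5]); After the difference (first − rest): none of the subtracted shapes is present at this height, so that combined region is unchanged — area = 137.06 mm². So its area = 137.06 mm². Layer 28 is larger (137.06 vs 96.55 mm²).

layer 28 (z = 6.72 mm)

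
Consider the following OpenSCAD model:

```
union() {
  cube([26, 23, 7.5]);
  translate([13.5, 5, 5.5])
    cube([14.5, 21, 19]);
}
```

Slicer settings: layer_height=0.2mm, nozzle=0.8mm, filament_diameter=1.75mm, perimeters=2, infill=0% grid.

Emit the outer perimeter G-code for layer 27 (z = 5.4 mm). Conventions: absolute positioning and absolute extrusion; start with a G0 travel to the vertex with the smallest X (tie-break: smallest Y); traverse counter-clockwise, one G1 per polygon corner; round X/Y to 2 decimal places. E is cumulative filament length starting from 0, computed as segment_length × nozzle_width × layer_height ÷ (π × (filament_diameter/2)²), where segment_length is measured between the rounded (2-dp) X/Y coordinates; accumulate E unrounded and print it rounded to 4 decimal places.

At z = 5.4 mm: the 26×23 cube contributes its full rectangle; the cube at (13.5, 5) is not intersected at this z (z outside [5.5, 24.5]); Merging all regions: only the 26×23 cube is present, so the union is just that shape — 1 connected region. The outline is a single polygon with 4 vertices. Extrusion per mm of travel: 0.8 × 0.2 / (π × 0.875²) = 0.066520. Accumulating E over each segment gives final E = 6.5190.

G0 X0.00 Y0.00 Z5.40
G1 X26.00 Y0.00 E1.7295
G1 X26.00 Y23.00 E3.2595
G1 X0.00 Y23.00 E4.9890
G1 X0.00 Y0.00 E6.5190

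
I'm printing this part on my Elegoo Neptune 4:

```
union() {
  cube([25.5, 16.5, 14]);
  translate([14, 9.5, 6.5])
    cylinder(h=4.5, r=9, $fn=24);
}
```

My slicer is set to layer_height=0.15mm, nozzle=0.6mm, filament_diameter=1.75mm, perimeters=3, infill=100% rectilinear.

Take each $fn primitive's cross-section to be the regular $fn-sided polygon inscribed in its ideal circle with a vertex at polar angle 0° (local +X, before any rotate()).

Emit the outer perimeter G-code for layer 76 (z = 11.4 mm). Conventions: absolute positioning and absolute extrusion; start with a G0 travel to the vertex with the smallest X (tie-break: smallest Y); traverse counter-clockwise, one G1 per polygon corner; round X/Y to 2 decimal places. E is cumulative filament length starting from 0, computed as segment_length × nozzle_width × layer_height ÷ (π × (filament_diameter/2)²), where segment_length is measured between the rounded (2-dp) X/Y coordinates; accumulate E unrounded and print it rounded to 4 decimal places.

G0 X0.00 Y0.00 Z11.40
G1 X25.50 Y0.00 E0.9542
G1 X25.50 Y16.50 E1.5715
G1 X0.00 Y16.50 E2.5257
G1 X0.00 Y0.00 E3.1431

At z = 11.4 mm: the 25.5×16.5 cube contributes its full rectangle; the cylinder at (14, 9.5) does not reach this height (z outside [6.5, 11]); Merging all regions: only the 25.5×16.5 cube is present, so the union is just that shape — 1 connected region. The outline is a single polygon with 4 vertices. Extrusion per mm of travel: 0.6 × 0.15 / (π × 0.875²) = 0.037418. Accumulating E over each segment gives final E = 3.1431.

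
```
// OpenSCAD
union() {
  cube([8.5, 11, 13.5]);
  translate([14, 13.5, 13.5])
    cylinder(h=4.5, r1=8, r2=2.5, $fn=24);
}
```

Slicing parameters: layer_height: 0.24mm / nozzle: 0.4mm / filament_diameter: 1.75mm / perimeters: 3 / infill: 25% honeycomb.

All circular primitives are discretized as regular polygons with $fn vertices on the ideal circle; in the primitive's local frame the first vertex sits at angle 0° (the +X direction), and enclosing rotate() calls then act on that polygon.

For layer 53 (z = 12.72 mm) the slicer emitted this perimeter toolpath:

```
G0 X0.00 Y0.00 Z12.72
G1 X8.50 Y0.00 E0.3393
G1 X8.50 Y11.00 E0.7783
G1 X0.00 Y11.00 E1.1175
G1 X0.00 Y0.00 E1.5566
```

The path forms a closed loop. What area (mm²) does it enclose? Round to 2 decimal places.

Apply the shoelace formula to the sequence of (X, Y) vertices; enclosed area = 93.50 mm².

93.50 mm²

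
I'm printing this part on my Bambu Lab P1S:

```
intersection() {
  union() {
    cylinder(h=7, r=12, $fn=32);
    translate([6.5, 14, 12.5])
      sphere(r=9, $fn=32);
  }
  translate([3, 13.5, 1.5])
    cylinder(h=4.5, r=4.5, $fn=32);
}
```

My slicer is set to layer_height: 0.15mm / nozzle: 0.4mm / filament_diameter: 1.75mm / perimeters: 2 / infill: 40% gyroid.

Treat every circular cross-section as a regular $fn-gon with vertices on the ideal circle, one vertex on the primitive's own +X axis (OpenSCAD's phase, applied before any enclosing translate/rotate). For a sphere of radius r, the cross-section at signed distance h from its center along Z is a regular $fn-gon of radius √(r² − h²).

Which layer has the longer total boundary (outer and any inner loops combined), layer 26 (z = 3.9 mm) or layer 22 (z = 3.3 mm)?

layer 26 (z = 3.9 mm)

Layer 26 (z = 3.9): the r=12 cylinder contributes a regular 32-gon of circumradius 12 (perimeter = 2·32·12.000·sin(180°/32) = 75.28 mm); the r=9 sphere at (6.5, 14) contributes a regular 32-gon of circumradius √(9²−8.6²) = 2.653 (perimeter = 2·32·2.653·sin(180°/32) = 16.64 mm); Taking the union: the 2 present regions are separate (no shared area or edge), so areas and boundary lengths simply add and each stays a separate island — boundary = 91.92 mm; the cylinder at (3, 13.5): section is a regular 32-gon, circumradius r=4.5 (perimeter = 2·32·4.500·sin(180°/32) = 28.23 mm); Keeping only the common overlap: the r=4.5 cylinder at (3, 13.5) partially overlaps the result so far; clipping to the common part keeps 28.19 mm² — boundary = 30.65 mm. So its perimeter = 30.65 mm. Layer 22 (z = 3.3): the cylinder: section is a regular 32-gon, circumradius r=12 (perimeter = 2·32·12.000·sin(180°/32) = 75.28 mm); the sphere at (6.5, 14) is absent (|z−center|=9.200 > r=9); Merging all regions: only the r=12 cylinder is present, so the union is just that shape — boundary = 75.28 mm; the r=4.5 cylinder at (3, 13.5) gives a regular 32-gon of circumradius 4.5 (constant along its height) (perimeter = 2·32·4.500·sin(180°/32) = 28.23 mm); Keeping only the common overlap: the r=4.5 cylinder at (3, 13.5) partially overlaps that combined region; clipping to the common part keeps 13.64 mm² — boundary = 16.49 mm. So its perimeter = 16.49 mm. Layer 26 is larger (30.65 vs 16.49 mm).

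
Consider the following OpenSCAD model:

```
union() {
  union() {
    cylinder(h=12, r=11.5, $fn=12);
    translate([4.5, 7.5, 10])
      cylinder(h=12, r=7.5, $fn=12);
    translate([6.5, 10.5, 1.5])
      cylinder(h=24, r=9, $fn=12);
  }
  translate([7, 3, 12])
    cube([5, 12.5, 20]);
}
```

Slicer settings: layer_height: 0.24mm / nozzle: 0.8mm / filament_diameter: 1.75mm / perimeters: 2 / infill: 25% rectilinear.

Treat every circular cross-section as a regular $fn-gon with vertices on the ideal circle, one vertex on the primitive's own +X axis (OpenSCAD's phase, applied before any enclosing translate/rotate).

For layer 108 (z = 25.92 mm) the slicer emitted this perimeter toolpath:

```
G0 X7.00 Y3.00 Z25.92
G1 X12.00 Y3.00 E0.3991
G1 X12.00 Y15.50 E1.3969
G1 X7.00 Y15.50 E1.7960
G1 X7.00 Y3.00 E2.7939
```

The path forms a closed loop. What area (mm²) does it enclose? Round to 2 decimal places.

62.50 mm²

Apply the shoelace formula to the sequence of (X, Y) vertices; enclosed area = 62.50 mm².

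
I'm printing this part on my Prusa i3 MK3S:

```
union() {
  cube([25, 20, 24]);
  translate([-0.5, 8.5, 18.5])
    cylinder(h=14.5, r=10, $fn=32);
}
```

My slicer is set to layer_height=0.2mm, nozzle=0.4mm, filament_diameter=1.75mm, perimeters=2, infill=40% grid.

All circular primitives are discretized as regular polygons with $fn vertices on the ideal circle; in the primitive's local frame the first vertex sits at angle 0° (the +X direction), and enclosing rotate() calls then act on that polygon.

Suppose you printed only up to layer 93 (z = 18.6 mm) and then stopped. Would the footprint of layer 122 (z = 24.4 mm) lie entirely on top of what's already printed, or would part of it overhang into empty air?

entirely on top

Compare the two slices. At z = 18.6: the cube (footprint 25×20) is included at this height (area 500.00 mm²); the r=10 cylinder at (-0.5, 8.5) gives a regular 32-gon of circumradius 10 (constant along its height) (area = (32/2)·10.000²·sin(360°/32) = 312.14 mm²); Combining (union): the regions partially overlap — summed areas 812.14 mm² minus the doubly-counted overlap 141.67 mm² gives 670.48 mm² — area = 670.48 mm². At z = 24.4: the cube is not intersected at this z (z outside [0, 24]); the r=10 cylinder at (-0.5, 8.5) gives a regular 32-gon of circumradius 10 (constant along its height) (area = (32/2)·10.000²·sin(360°/32) = 312.14 mm²); Merging all regions: only the r=10 cylinder at (-0.5, 8.5) is present, so the union is just that shape — area = 312.14 mm². Checking containment: the cross-section at z = 24.4 is a subset of the cross-section at z = 18.6.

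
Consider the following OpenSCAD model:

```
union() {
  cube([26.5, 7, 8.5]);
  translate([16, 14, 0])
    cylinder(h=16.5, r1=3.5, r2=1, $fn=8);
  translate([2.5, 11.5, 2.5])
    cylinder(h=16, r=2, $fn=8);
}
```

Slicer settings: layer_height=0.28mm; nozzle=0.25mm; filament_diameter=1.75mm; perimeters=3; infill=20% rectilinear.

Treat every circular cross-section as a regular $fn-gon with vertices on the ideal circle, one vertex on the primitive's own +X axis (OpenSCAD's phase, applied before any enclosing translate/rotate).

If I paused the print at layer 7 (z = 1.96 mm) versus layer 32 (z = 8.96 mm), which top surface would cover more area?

Layer 7 (z = 1.96): the 26.5×7 cube contributes its full rectangle (area 185.50 mm²); the cone at (16, 14) contributes a regular 8-gon of circumradius 3.203 (interpolated between r1=3.5 and r2=1 at t=0.119) (area = (8/2)·3.203²·sin(360°/8) = 29.02 mm²); the cylinder at (2.5, 11.5) is not intersected at this z (z outside [2.5, 18.5]); Taking the union: the 2 present regions are separate (no shared area or edge), so areas and boundary lengths simply add and each stays a separate island — area = 214.52 mm². So its area = 214.52 mm². Layer 32 (z = 8.96): the cube is absent (z outside [0, 8.5]); the cone at (16, 14) (r1=3.5→r2=1) has section circumradius 2.142 here — a regular 8-gon (area = (8/2)·2.142²·sin(360°/8) = 12.98 mm²); the r=2 cylinder at (2.5, 11.5) gives a regular 8-gon of circumradius 2 (constant along its height) (area = (8/2)·2.000²·sin(360°/8) = 11.31 mm²); Combining (union): the 2 present regions are separate (no shared area or edge), so areas and boundary lengths simply add and each stays a separate island — area = 24.30 mm². So its area = 24.30 mm². Layer 7 is larger (214.52 vs 24.30 mm²).

layer 7 (z = 1.96 mm)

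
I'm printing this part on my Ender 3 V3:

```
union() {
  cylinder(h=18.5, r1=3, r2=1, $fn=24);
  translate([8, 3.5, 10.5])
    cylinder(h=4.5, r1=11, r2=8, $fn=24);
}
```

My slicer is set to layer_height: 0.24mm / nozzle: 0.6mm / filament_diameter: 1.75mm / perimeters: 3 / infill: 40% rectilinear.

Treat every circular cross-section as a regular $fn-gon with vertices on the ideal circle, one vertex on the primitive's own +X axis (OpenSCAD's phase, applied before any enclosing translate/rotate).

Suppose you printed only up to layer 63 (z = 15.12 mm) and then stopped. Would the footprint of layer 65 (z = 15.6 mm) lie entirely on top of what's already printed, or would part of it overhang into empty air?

Compare the two slices. At z = 15.12: the cone contributes a regular 24-gon of circumradius 1.365 (interpolated between r1=3 and r2=1 at t=0.817) (area = (24/2)·1.365²·sin(360°/24) = 5.79 mm²); the cone at (8, 3.5) does not reach this height (z outside [10.5, 15]); Merging all regions: only the cone is present, so the union is just that shape — area = 5.79 mm². At z = 15.6: the cone: at t=0.843 of its height the radius interpolates to r₁+(r₂−r₁)t = 1.314, giving a regular 24-gon of that circumradius (area = (24/2)·1.314²·sin(360°/24) = 5.36 mm²); the cone at (8, 3.5) is not intersected at this z (z outside [10.5, 15]); Combining (union): only the cone is present, so the union is just that shape — area = 5.36 mm². Checking containment: the cross-section at z = 15.6 is a subset of the cross-section at z = 15.12.

entirely on top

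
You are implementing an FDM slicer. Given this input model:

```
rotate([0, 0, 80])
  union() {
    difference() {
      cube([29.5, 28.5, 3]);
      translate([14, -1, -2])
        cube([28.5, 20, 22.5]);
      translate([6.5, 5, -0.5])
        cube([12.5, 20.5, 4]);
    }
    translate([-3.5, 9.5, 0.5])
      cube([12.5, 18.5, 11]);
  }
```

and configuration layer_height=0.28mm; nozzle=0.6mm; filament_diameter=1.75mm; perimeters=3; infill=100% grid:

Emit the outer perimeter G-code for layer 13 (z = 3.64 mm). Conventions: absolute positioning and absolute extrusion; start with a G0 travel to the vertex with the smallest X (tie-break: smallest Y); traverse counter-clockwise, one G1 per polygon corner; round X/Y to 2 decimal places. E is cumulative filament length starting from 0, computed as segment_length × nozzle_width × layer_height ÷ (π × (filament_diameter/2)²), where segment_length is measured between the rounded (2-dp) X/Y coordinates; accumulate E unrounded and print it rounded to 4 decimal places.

G0 X-28.18 Y1.42 Z3.64
G1 X-9.96 Y-1.80 E1.2923
G1 X-7.79 Y10.51 E2.1654
G1 X-26.01 Y13.73 E3.4577
G1 X-28.18 Y1.42 E4.3308

At z = 3.64 mm: the cube does not reach this height (z outside [0, 3]); the 28.5×20 cube at (14, -1) contributes its full rectangle; the cube at (6.5, 5) is not intersected at this z (z outside [-0.5, 3.5]); Taking the first minus the rest: the first operand is absent here, so nothing remains; the 12.5×18.5 cube at (-3.5, 9.5) contributes its full rectangle; Merging all regions: only the 12.5×18.5 cube at (-3.5, 9.5) is present, so the union is just that shape — 1 connected region; (whole slice rotated 80° about Z — lengths, areas and connectivity unchanged). The outline is a single polygon with 4 vertices. Extrusion per mm of travel: 0.6 × 0.28 / (π × 0.875²) = 0.069846. Accumulating E over each segment gives final E = 4.3308.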